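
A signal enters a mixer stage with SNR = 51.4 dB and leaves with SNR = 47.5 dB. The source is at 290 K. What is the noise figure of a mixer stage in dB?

3.9 dB

NF (dB) = SNR_in(dB) − SNR_out(dB) when the source is at T₀
NF = 51.4 − 47.5 = 3.9 dB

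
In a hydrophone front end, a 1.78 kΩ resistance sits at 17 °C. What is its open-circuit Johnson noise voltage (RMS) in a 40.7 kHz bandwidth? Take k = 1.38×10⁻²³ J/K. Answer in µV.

T = 17 °C + 273.15 = 290.15 K
V_n = √(4kTRB)
4kTRB = 4 × 1.38×10⁻²³ × 290.15 × 1.78×10³ × 4.07×10⁴ = 1.16×10⁻¹² V²
V_n = √(1.16×10⁻¹²) = 1.08×10⁻⁶ V = 1.08 µV

1.08 µV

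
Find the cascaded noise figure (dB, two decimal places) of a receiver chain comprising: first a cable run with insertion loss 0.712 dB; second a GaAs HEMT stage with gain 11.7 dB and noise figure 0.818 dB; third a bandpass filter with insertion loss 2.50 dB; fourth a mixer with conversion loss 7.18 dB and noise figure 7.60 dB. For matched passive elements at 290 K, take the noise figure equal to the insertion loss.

Convert to linear (a loss of L dB is a gain of −L dB): F_i = 10^(NF_i/10), G_i = 10^(G_i,dB/10)
  Stage 1: F_1 = 10^(0.712/10) = 1.178, G_1 = 10^(−0.712/10) = 0.8488
  Stage 2: F_2 = 10^(0.818/10) = 1.207, G_2 = 10^(11.7/10) = 14.79
  Stage 3: F_3 = 10^(2.50/10) = 1.778, G_3 = 10^(−2.50/10) = 0.5623
  Stage 4: F_4 = 10^(7.60/10) = 5.754, G_4 = 10^(−7.18/10) = 0.1914
Friis cascade:
  F = 1.178 + (1.207 − 1)/0.8488 + (1.778 − 1)/12.55 + (5.754 − 1)/7.060 = 2.158
NF = 10 log₁₀(2.158) = 3.34 dB

3.34 dB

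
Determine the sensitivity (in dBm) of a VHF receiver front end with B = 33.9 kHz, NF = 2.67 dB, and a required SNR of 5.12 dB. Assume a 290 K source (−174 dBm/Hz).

−120.9 dBm

Sensitivity = −174 + 10 log₁₀(B) + NF + SNR_min
= −174 + 45.3 + 2.67 + 5.12
= −120.91 dBm → −120.9 dBm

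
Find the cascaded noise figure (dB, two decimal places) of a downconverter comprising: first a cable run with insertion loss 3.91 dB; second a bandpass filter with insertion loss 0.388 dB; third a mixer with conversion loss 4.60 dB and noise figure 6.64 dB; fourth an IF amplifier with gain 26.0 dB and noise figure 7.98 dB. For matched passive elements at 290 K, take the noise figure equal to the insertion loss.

17.27 dB

Convert to linear (a loss of L dB is a gain of −L dB): F_i = 10^(NF_i/10), G_i = 10^(G_i,dB/10)
  Stage 1: F_1 = 10^(3.91/10) = 2.460, G_1 = 10^(−3.91/10) = 0.4064
  Stage 2: F_2 = 10^(0.388/10) = 1.093, G_2 = 10^(−0.388/10) = 0.9145
  Stage 3: F_3 = 10^(6.64/10) = 4.613, G_3 = 10^(−4.60/10) = 0.3467
  Stage 4: F_4 = 10^(7.98/10) = 6.281, G_4 = 10^(26.0/10) = 398.1
Friis cascade:
  F = 2.460 + (1.093 − 1)/0.4064 + (4.613 − 1)/0.3717 + (6.281 − 1)/0.1289 = 53.38
NF = 10 log₁₀(53.38) = 17.27 dB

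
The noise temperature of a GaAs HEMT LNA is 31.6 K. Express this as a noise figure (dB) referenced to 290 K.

0.449 dB

F = 1 + T_e/T₀ = 1 + 31.6/290 = 1.10897
NF = 10 log₁₀(1.10897) = 0.449 dB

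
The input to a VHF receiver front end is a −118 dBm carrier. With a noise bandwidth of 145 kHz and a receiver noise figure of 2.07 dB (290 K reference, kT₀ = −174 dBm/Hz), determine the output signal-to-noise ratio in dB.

Noise floor: N = −174 + 10 log₁₀(B) + NF
10 log₁₀(1.45×10⁵) = 51.61 dB
N = −174 + 51.61 + 2.07 = −120.32 dBm
SNR = P_sig − N = −118 − (−120.32) = 2.32 dB → 2.3 dB

2.3 dB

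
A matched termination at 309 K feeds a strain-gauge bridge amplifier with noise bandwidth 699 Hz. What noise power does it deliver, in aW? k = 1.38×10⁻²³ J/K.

2.98 aW

P_n = kTB = 1.38×10⁻²³ × 309 × 6.99×10² = 2.98×10⁻¹⁸ W = 2.98 aW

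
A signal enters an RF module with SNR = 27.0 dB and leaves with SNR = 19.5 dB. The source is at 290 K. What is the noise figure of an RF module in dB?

7.5 dB

NF (dB) = SNR_in(dB) − SNR_out(dB) when the source is at T₀
NF = 27.0 − 19.5 = 7.5 dB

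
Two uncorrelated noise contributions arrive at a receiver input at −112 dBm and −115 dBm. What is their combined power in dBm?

−110.2 dBm

Convert to linear, add, convert back:
P₁ = 6.31×10⁻¹⁵ W, P₂ = 3.16×10⁻¹⁵ W
P_tot = 9.47×10⁻¹⁵ W → 10 log₁₀(P_tot / 10⁻³) = −110.2 dBm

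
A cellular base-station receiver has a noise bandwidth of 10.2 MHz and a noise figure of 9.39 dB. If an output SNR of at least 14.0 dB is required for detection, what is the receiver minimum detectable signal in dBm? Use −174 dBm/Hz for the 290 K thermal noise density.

Sensitivity = −174 + 10 log₁₀(B) + NF + SNR_min
= −174 + 70.09 + 9.39 + 14.0
= −80.52 dBm → −80.5 dBm

−80.5 dBm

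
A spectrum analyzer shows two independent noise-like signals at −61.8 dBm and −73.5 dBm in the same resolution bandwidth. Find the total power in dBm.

−61.5 dBm

Convert to linear, add, convert back:
P₁ = 6.61×10⁻¹⁰ W, P₂ = 4.47×10⁻¹¹ W
P_tot = 7.05×10⁻¹⁰ W → 10 log₁₀(P_tot / 10⁻³) = −61.5 dBm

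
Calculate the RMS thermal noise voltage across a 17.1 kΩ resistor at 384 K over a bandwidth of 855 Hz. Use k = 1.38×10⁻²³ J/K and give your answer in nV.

557 nV

V_n = √(4kTRB)
4kTRB = 4 × 1.38×10⁻²³ × 384 × 1.71×10⁴ × 8.55×10² = 3.10×10⁻¹³ V²
V_n = √(3.10×10⁻¹³) = 5.57×10⁻⁷ V = 557 nV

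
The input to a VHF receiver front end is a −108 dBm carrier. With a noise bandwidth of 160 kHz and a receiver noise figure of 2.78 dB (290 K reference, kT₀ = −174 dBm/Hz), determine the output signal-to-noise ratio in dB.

11.2 dB

Noise floor: N = −174 + 10 log₁₀(B) + NF
10 log₁₀(1.60×10⁵) = 52.04 dB
N = −174 + 52.04 + 2.78 = −119.18 dBm
SNR = P_sig − N = −108 − (−119.18) = 11.18 dB → 11.2 dB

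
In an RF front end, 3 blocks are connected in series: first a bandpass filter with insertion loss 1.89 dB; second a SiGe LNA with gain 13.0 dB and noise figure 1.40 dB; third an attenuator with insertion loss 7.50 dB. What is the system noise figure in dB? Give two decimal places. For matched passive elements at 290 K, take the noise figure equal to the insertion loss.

3.96 dB

Convert to linear (a loss of L dB is a gain of −L dB): F_i = 10^(NF_i/10), G_i = 10^(G_i,dB/10)
  Stage 1: F_1 = 10^(1.89/10) = 1.545, G_1 = 10^(−1.89/10) = 0.6471
  Stage 2: F_2 = 10^(1.40/10) = 1.380, G_2 = 10^(13.0/10) = 19.95
  Stage 3: F_3 = 10^(7.50/10) = 5.623, G_3 = 10^(−7.50/10) = 0.1778
Friis cascade:
  F = 1.545 + (1.380 − 1)/0.6471 + (5.623 − 1)/12.91 = 2.491
NF = 10 log₁₀(2.491) = 3.96 dB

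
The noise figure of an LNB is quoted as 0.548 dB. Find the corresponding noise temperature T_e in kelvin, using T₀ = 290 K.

F = 10^(0.548/10) = 1.13449
T_e = (F − 1)·T₀ = (1.13449 − 1) × 290 = 39.0 K

39.0 K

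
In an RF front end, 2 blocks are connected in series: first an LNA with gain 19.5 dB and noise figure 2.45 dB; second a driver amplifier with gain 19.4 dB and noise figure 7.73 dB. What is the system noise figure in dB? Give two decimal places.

Convert to linear (a loss of L dB is a gain of −L dB): F_i = 10^(NF_i/10), G_i = 10^(G_i,dB/10)
  Stage 1: F_1 = 10^(2.45/10) = 1.758, G_1 = 10^(19.5/10) = 89.13
  Stage 2: F_2 = 10^(7.73/10) = 5.929, G_2 = 10^(19.4/10) = 87.10
Friis cascade:
  F = 1.758 + (5.929 − 1)/89.13 = 1.813
NF = 10 log₁₀(1.813) = 2.58 dB

2.58 dB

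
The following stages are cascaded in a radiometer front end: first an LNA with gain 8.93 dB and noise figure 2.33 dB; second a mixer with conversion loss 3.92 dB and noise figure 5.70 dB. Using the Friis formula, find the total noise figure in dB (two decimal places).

Convert to linear (a loss of L dB is a gain of −L dB): F_i = 10^(NF_i/10), G_i = 10^(G_i,dB/10)
  Stage 1: F_1 = 10^(2.33/10) = 1.710, G_1 = 10^(8.93/10) = 7.816
  Stage 2: F_2 = 10^(5.70/10) = 3.715, G_2 = 10^(−3.92/10) = 0.4055
Friis cascade:
  F = 1.710 + (3.715 − 1)/7.816 = 2.057
NF = 10 log₁₀(2.057) = 3.13 dB

3.13 dB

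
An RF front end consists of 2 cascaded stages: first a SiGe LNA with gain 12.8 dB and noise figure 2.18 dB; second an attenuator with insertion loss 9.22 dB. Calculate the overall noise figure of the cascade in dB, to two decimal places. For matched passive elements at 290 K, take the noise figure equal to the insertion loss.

3.09 dB

Convert to linear (a loss of L dB is a gain of −L dB): F_i = 10^(NF_i/10), G_i = 10^(G_i,dB/10)
  Stage 1: F_1 = 10^(2.18/10) = 1.652, G_1 = 10^(12.8/10) = 19.05
  Stage 2: F_2 = 10^(9.22/10) = 8.356, G_2 = 10^(−9.22/10) = 0.1197
Friis cascade:
  F = 1.652 + (8.356 − 1)/19.05 = 2.038
NF = 10 log₁₀(2.038) = 3.09 dB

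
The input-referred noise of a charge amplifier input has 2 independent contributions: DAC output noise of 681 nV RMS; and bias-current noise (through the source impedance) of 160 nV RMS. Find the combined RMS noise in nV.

Uncorrelated sources add in power (mean-square): V_tot = √(ΣV_i²)
V_tot = √[(6.81×10⁻⁷)² + (1.60×10⁻⁷)²] = 7.00×10⁻⁷ V = 700 nV

700 nV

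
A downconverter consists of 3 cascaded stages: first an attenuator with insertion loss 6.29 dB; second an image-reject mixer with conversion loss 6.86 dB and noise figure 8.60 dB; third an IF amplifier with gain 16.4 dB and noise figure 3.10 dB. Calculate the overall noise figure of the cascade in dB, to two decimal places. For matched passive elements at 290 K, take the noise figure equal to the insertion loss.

Convert to linear (a loss of L dB is a gain of −L dB): F_i = 10^(NF_i/10), G_i = 10^(G_i,dB/10)
  Stage 1: F_1 = 10^(6.29/10) = 4.256, G_1 = 10^(−6.29/10) = 0.2350
  Stage 2: F_2 = 10^(8.60/10) = 7.244, G_2 = 10^(−6.86/10) = 0.2061
  Stage 3: F_3 = 10^(3.10/10) = 2.042, G_3 = 10^(16.4/10) = 43.65
Friis cascade:
  F = 4.256 + (7.244 − 1)/0.2350 + (2.042 − 1)/0.04842 = 52.35
NF = 10 log₁₀(52.35) = 17.19 dB

17.19 dB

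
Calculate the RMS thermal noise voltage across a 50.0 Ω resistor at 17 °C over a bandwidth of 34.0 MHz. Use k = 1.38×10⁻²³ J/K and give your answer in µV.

5.22 µV

T = 17 °C + 273.15 = 290.15 K
V_n = √(4kTRB)
4kTRB = 4 × 1.38×10⁻²³ × 290.15 × 5.00×10¹ × 3.40×10⁷ = 2.72×10⁻¹¹ V²
V_n = √(2.72×10⁻¹¹) = 5.22×10⁻⁶ V = 5.22 µV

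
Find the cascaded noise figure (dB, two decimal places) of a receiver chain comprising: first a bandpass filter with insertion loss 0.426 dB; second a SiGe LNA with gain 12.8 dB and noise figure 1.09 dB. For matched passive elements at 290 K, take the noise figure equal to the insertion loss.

1.52 dB

Convert to linear (a loss of L dB is a gain of −L dB): F_i = 10^(NF_i/10), G_i = 10^(G_i,dB/10)
  Stage 1: F_1 = 10^(0.426/10) = 1.103, G_1 = 10^(−0.426/10) = 0.9066
  Stage 2: F_2 = 10^(1.09/10) = 1.285, G_2 = 10^(12.8/10) = 19.05
Friis cascade:
  F = 1.103 + (1.285 − 1)/0.9066 = 1.418
NF = 10 log₁₀(1.418) = 1.52 dB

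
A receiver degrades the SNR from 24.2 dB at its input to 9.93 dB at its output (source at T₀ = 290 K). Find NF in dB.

14.27 dB

NF (dB) = SNR_in(dB) − SNR_out(dB) when the source is at T₀
NF = 24.2 − 9.93 = 14.27 dB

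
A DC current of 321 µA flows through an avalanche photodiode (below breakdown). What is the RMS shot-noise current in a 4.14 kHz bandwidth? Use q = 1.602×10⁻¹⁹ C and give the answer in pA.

I_n = √(2qI·B)
2qI·B = 2 × 1.602×10⁻¹⁹ × 3.21×10⁻⁴ × 4.14×10³ = 4.26×10⁻¹⁹ A²
I_n = √(4.26×10⁻¹⁹) = 6.53×10⁻¹⁰ A = 653 pA

653 pA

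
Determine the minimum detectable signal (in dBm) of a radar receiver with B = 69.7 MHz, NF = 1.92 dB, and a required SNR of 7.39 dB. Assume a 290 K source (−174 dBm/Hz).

Sensitivity = −174 + 10 log₁₀(B) + NF + SNR_min
= −174 + 78.43 + 1.92 + 7.39
= −86.26 dBm → −86.3 dBm

−86.3 dBm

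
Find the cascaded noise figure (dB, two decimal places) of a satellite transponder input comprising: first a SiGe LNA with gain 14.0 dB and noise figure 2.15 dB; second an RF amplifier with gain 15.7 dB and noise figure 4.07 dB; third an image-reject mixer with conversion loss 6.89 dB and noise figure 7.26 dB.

2.32 dB

Convert to linear (a loss of L dB is a gain of −L dB): F_i = 10^(NF_i/10), G_i = 10^(G_i,dB/10)
  Stage 1: F_1 = 10^(2.15/10) = 1.641, G_1 = 10^(14.0/10) = 25.12
  Stage 2: F_2 = 10^(4.07/10) = 2.553, G_2 = 10^(15.7/10) = 37.15
  Stage 3: F_3 = 10^(7.26/10) = 5.321, G_3 = 10^(−6.89/10) = 0.2046
Friis cascade:
  F = 1.641 + (2.553 − 1)/25.12 + (5.321 − 1)/933.3 = 1.707
NF = 10 log₁₀(1.707) = 2.32 dB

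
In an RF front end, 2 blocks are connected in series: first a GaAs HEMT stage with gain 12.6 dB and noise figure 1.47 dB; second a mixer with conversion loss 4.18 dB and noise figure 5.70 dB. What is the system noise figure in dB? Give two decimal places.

1.91 dB

Convert to linear (a loss of L dB is a gain of −L dB): F_i = 10^(NF_i/10), G_i = 10^(G_i,dB/10)
  Stage 1: F_1 = 10^(1.47/10) = 1.403, G_1 = 10^(12.6/10) = 18.20
  Stage 2: F_2 = 10^(5.70/10) = 3.715, G_2 = 10^(−4.18/10) = 0.3819
Friis cascade:
  F = 1.403 + (3.715 − 1)/18.20 = 1.552
NF = 10 log₁₀(1.552) = 1.91 dB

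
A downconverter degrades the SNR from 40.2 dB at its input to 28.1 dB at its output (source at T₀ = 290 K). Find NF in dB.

12.1 dB

NF (dB) = SNR_in(dB) − SNR_out(dB) when the source is at T₀
NF = 40.2 − 28.1 = 12.1 dB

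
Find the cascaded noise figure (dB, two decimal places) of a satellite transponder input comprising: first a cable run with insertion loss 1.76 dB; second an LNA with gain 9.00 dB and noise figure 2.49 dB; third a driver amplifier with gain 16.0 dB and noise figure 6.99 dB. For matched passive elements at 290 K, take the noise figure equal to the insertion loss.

5.34 dB

Convert to linear (a loss of L dB is a gain of −L dB): F_i = 10^(NF_i/10), G_i = 10^(G_i,dB/10)
  Stage 1: F_1 = 10^(1.76/10) = 1.500, G_1 = 10^(−1.76/10) = 0.6668
  Stage 2: F_2 = 10^(2.49/10) = 1.774, G_2 = 10^(9.00/10) = 7.943
  Stage 3: F_3 = 10^(6.99/10) = 5.000, G_3 = 10^(16.0/10) = 39.81
Friis cascade:
  F = 1.500 + (1.774 − 1)/0.6668 + (5.000 − 1)/5.297 = 3.416
NF = 10 log₁₀(3.416) = 5.34 dB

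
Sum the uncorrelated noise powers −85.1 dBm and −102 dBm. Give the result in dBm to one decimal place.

Convert to linear, add, convert back:
P₁ = 3.09×10⁻¹² W, P₂ = 6.31×10⁻¹⁴ W
P_tot = 3.15×10⁻¹² W → 10 log₁₀(P_tot / 10⁻³) = −85.0 dBm

−85.0 dBm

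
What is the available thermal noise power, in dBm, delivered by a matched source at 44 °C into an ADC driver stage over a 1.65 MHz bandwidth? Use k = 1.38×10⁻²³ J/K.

T = 44 °C + 273.15 = 317.15 K
P_n = kTB = 1.38×10⁻²³ × 317.15 × 1.65×10⁶ = 7.22×10⁻¹⁵ W
In dBm: 10 log₁₀(7.22×10⁻¹⁵ / 10⁻³) = −111.4 dBm

−111.4 dBm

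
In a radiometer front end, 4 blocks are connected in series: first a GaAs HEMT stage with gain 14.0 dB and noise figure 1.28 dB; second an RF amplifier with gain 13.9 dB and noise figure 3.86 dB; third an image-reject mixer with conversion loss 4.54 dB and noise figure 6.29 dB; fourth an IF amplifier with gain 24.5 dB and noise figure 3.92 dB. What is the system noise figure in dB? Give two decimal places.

Convert to linear (a loss of L dB is a gain of −L dB): F_i = 10^(NF_i/10), G_i = 10^(G_i,dB/10)
  Stage 1: F_1 = 10^(1.28/10) = 1.343, G_1 = 10^(14.0/10) = 25.12
  Stage 2: F_2 = 10^(3.86/10) = 2.432, G_2 = 10^(13.9/10) = 24.55
  Stage 3: F_3 = 10^(6.29/10) = 4.256, G_3 = 10^(−4.54/10) = 0.3516
  Stage 4: F_4 = 10^(3.92/10) = 2.466, G_4 = 10^(24.5/10) = 281.8
Friis cascade:
  F = 1.343 + (2.432 − 1)/25.12 + (4.256 − 1)/616.6 + (2.466 − 1)/216.8 = 1.412
NF = 10 log₁₀(1.412) = 1.50 dB

1.50 dB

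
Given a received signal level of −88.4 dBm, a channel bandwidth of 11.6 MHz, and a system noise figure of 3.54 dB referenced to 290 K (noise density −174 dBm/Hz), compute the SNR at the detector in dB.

Noise floor: N = −174 + 10 log₁₀(B) + NF
10 log₁₀(1.16×10⁷) = 70.64 dB
N = −174 + 70.64 + 3.54 = −99.82 dBm
SNR = P_sig − N = −88.4 − (−99.82) = 11.42 dB → 11.4 dB

11.4 dB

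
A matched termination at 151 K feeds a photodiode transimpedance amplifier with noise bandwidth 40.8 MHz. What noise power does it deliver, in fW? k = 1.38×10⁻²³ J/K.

85.0 fW

P_n = kTB = 1.38×10⁻²³ × 151 × 4.08×10⁷ = 8.50×10⁻¹⁴ W = 85.0 fW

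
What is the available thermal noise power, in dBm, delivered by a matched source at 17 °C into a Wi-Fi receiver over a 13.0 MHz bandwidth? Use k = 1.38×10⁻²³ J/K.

T = 17 °C + 273.15 = 290.15 K
P_n = kTB = 1.38×10⁻²³ × 290.15 × 1.30×10⁷ = 5.21×10⁻¹⁴ W
In dBm: 10 log₁₀(5.21×10⁻¹⁴ / 10⁻³) = −102.8 dBm

−102.8 dBm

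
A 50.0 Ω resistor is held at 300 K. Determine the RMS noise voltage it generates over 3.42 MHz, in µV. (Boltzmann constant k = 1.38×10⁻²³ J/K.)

V_n = √(4kTRB)
4kTRB = 4 × 1.38×10⁻²³ × 300 × 5.00×10¹ × 3.42×10⁶ = 2.83×10⁻¹² V²
V_n = √(2.83×10⁻¹²) = 1.68×10⁻⁶ V = 1.68 µV

1.68 µV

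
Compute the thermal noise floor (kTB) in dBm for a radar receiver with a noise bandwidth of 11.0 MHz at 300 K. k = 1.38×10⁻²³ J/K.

P_n = kTB = 1.38×10⁻²³ × 300 × 1.10×10⁷ = 4.55×10⁻¹⁴ W
In dBm: 10 log₁₀(4.55×10⁻¹⁴ / 10⁻³) = −103.4 dBm

−103.4 dBm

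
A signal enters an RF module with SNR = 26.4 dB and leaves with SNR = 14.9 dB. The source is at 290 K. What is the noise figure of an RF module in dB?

NF (dB) = SNR_in(dB) − SNR_out(dB) when the source is at T₀
NF = 26.4 − 14.9 = 11.5 dB

11.5 dB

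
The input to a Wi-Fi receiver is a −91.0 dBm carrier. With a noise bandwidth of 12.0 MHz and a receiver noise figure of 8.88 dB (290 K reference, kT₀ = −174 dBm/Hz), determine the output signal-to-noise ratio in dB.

Noise floor: N = −174 + 10 log₁₀(B) + NF
10 log₁₀(1.20×10⁷) = 70.79 dB
N = −174 + 70.79 + 8.88 = −94.33 dBm
SNR = P_sig − N = −91.0 − (−94.33) = 3.33 dB → 3.3 dB

3.3 dB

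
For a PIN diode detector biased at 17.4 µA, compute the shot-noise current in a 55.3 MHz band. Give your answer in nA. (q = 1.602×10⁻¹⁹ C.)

17.6 nA

I_n = √(2qI·B)
2qI·B = 2 × 1.602×10⁻¹⁹ × 1.74×10⁻⁵ × 5.53×10⁷ = 3.08×10⁻¹⁶ A²
I_n = √(3.08×10⁻¹⁶) = 1.76×10⁻⁸ A = 17.6 nA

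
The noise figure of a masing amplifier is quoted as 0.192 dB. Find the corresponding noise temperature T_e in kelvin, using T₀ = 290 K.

13.1 K

F = 10^(0.192/10) = 1.0452
T_e = (F − 1)·T₀ = (1.0452 − 1) × 290 = 13.1 K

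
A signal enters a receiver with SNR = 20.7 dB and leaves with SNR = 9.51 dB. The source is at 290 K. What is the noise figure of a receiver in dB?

11.19 dB

NF (dB) = SNR_in(dB) − SNR_out(dB) when the source is at T₀
NF = 20.7 − 9.51 = 11.19 dB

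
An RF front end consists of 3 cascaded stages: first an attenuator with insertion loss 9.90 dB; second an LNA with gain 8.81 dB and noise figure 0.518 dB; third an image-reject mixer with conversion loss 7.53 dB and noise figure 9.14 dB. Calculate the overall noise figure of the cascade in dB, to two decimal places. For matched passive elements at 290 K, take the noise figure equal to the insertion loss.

Convert to linear (a loss of L dB is a gain of −L dB): F_i = 10^(NF_i/10), G_i = 10^(G_i,dB/10)
  Stage 1: F_1 = 10^(9.90/10) = 9.772, G_1 = 10^(−9.90/10) = 0.1023
  Stage 2: F_2 = 10^(0.518/10) = 1.127, G_2 = 10^(8.81/10) = 7.603
  Stage 3: F_3 = 10^(9.14/10) = 8.204, G_3 = 10^(−7.53/10) = 0.1766
Friis cascade:
  F = 9.772 + (1.127 − 1)/0.1023 + (8.204 − 1)/0.7780 = 20.27
NF = 10 log₁₀(20.27) = 13.07 dB

13.07 dB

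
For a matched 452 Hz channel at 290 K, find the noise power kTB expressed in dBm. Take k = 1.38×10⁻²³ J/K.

P_n = kTB = 1.38×10⁻²³ × 290 × 4.52×10² = 1.81×10⁻¹⁸ W
In dBm: 10 log₁₀(1.81×10⁻¹⁸ / 10⁻³) = −147.4 dBm

−147.4 dBm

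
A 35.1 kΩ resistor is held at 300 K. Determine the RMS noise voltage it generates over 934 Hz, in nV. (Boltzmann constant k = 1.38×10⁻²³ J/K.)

737 nV

V_n = √(4kTRB)
4kTRB = 4 × 1.38×10⁻²³ × 300 × 3.51×10⁴ × 9.34×10² = 5.43×10⁻¹³ V²
V_n = √(5.43×10⁻¹³) = 7.37×10⁻⁷ V = 737 nV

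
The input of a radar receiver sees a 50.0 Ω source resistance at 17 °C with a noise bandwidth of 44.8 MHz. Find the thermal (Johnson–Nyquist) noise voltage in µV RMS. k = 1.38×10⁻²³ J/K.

T = 17 °C + 273.15 = 290.15 K
V_n = √(4kTRB)
4kTRB = 4 × 1.38×10⁻²³ × 290.15 × 5.00×10¹ × 4.48×10⁷ = 3.59×10⁻¹¹ V²
V_n = √(3.59×10⁻¹¹) = 5.99×10⁻⁶ V = 5.99 µV

5.99 µV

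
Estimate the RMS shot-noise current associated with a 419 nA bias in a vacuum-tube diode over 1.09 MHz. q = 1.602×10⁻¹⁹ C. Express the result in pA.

I_n = √(2qI·B)
2qI·B = 2 × 1.602×10⁻¹⁹ × 4.19×10⁻⁷ × 1.09×10⁶ = 1.46×10⁻¹⁹ A²
I_n = √(1.46×10⁻¹⁹) = 3.83×10⁻¹⁰ A = 383 pA

383 pA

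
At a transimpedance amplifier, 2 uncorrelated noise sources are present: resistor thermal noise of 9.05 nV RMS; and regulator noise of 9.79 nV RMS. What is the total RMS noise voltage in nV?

Uncorrelated sources add in power (mean-square): V_tot = √(ΣV_i²)
V_tot = √[(9.05×10⁻⁹)² + (9.79×10⁻⁹)²] = 1.33×10⁻⁸ V = 13.3 nV

13.3 nV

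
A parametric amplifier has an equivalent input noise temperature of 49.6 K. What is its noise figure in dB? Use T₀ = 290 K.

F = 1 + T_e/T₀ = 1 + 49.6/290 = 1.17103
NF = 10 log₁₀(1.17103) = 0.686 dB

0.686 dB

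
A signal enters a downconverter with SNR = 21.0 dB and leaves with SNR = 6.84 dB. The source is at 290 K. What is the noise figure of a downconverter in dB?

14.16 dB

NF (dB) = SNR_in(dB) − SNR_out(dB) when the source is at T₀
NF = 21.0 − 6.84 = 14.16 dB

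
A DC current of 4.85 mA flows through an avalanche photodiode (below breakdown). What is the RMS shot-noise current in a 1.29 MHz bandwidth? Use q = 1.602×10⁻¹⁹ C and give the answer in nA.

44.8 nA

I_n = √(2qI·B)
2qI·B = 2 × 1.602×10⁻¹⁹ × 4.85×10⁻³ × 1.29×10⁶ = 2.00×10⁻¹⁵ A²
I_n = √(2.00×10⁻¹⁵) = 4.48×10⁻⁸ A = 44.8 nA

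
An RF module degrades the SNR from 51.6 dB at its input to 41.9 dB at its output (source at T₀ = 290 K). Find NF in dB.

9.7 dB

NF (dB) = SNR_in(dB) − SNR_out(dB) when the source is at T₀
NF = 51.6 − 41.9 = 9.7 dB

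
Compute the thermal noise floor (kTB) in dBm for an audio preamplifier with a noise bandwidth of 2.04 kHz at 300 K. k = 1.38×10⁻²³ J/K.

P_n = kTB = 1.38×10⁻²³ × 300 × 2.04×10³ = 8.45×10⁻¹⁸ W
In dBm: 10 log₁₀(8.45×10⁻¹⁸ / 10⁻³) = −140.7 dBm

−140.7 dBm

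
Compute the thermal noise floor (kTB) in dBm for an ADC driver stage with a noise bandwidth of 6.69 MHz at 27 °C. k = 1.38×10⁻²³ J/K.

−105.6 dBm

T = 27 °C + 273.15 = 300.15 K
P_n = kTB = 1.38×10⁻²³ × 300.15 × 6.69×10⁶ = 2.77×10⁻¹⁴ W
In dBm: 10 log₁₀(2.77×10⁻¹⁴ / 10⁻³) = −105.6 dBm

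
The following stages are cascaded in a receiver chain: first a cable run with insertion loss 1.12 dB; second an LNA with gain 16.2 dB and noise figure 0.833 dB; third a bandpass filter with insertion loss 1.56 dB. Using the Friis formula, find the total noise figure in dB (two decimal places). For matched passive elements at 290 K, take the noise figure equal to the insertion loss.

1.99 dB

Convert to linear (a loss of L dB is a gain of −L dB): F_i = 10^(NF_i/10), G_i = 10^(G_i,dB/10)
  Stage 1: F_1 = 10^(1.12/10) = 1.294, G_1 = 10^(−1.12/10) = 0.7727
  Stage 2: F_2 = 10^(0.833/10) = 1.211, G_2 = 10^(16.2/10) = 41.69
  Stage 3: F_3 = 10^(1.56/10) = 1.432, G_3 = 10^(−1.56/10) = 0.6982
Friis cascade:
  F = 1.294 + (1.211 − 1)/0.7727 + (1.432 − 1)/32.21 = 1.581
NF = 10 log₁₀(1.581) = 1.99 dB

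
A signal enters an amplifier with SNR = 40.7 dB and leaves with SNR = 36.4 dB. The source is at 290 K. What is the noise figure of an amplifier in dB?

NF (dB) = SNR_in(dB) − SNR_out(dB) when the source is at T₀
NF = 40.7 − 36.4 = 4.3 dB

4.3 dB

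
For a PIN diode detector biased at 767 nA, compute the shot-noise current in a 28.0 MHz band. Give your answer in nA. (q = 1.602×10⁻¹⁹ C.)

I_n = √(2qI·B)
2qI·B = 2 × 1.602×10⁻¹⁹ × 7.67×10⁻⁷ × 2.80×10⁷ = 6.88×10⁻¹⁸ A²
I_n = √(6.88×10⁻¹⁸) = 2.62×10⁻⁹ A = 2.62 nA

2.62 nA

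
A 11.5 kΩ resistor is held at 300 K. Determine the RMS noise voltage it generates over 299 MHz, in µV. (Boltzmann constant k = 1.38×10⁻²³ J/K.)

239 µV

V_n = √(4kTRB)
4kTRB = 4 × 1.38×10⁻²³ × 300 × 1.15×10⁴ × 2.99×10⁸ = 5.69×10⁻⁸ V²
V_n = √(5.69×10⁻⁸) = 2.39×10⁻⁴ V = 239 µV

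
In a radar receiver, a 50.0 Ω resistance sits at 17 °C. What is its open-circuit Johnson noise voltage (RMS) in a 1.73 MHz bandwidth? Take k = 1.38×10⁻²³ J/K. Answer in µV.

T = 17 °C + 273.15 = 290.15 K
V_n = √(4kTRB)
4kTRB = 4 × 1.38×10⁻²³ × 290.15 × 5.00×10¹ × 1.73×10⁶ = 1.39×10⁻¹² V²
V_n = √(1.39×10⁻¹²) = 1.18×10⁻⁶ V = 1.18 µV

1.18 µV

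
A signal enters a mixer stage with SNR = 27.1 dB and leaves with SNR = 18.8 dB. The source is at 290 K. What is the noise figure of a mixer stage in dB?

NF (dB) = SNR_in(dB) − SNR_out(dB) when the source is at T₀
NF = 27.1 − 18.8 = 8.3 dB

8.3 dB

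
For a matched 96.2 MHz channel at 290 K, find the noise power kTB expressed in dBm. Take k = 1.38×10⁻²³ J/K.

P_n = kTB = 1.38×10⁻²³ × 290 × 9.62×10⁷ = 3.85×10⁻¹³ W
In dBm: 10 log₁₀(3.85×10⁻¹³ / 10⁻³) = −94.1 dBm

−94.1 dBm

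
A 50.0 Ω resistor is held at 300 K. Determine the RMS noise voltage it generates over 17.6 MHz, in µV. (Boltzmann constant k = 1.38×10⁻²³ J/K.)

V_n = √(4kTRB)
4kTRB = 4 × 1.38×10⁻²³ × 300 × 5.00×10¹ × 1.76×10⁷ = 1.46×10⁻¹¹ V²
V_n = √(1.46×10⁻¹¹) = 3.82×10⁻⁶ V = 3.82 µV

3.82 µV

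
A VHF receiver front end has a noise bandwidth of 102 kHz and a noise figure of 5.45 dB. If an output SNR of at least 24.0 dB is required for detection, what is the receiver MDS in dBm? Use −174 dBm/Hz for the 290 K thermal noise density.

Sensitivity = −174 + 10 log₁₀(B) + NF + SNR_min
= −174 + 50.09 + 5.45 + 24.0
= −94.46 dBm → −94.5 dBm

−94.5 dBm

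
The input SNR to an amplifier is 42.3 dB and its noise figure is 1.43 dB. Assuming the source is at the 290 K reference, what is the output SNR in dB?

By definition F = SNR_in/SNR_out, so in dB: SNR_out = SNR_in − NF
SNR_out = 42.3 − 1.43 = 40.87 dB

40.87 dB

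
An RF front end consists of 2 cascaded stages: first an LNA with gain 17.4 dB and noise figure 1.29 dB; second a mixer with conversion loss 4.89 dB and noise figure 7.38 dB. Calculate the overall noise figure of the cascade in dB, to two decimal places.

1.54 dB

Convert to linear (a loss of L dB is a gain of −L dB): F_i = 10^(NF_i/10), G_i = 10^(G_i,dB/10)
  Stage 1: F_1 = 10^(1.29/10) = 1.346, G_1 = 10^(17.4/10) = 54.95
  Stage 2: F_2 = 10^(7.38/10) = 5.470, G_2 = 10^(−4.89/10) = 0.3243
Friis cascade:
  F = 1.346 + (5.470 − 1)/54.95 = 1.427
NF = 10 log₁₀(1.427) = 1.54 dB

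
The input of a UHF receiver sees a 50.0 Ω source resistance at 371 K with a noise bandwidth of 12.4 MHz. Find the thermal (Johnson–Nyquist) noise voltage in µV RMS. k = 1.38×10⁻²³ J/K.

3.56 µV

V_n = √(4kTRB)
4kTRB = 4 × 1.38×10⁻²³ × 371 × 5.00×10¹ × 1.24×10⁷ = 1.27×10⁻¹¹ V²
V_n = √(1.27×10⁻¹¹) = 3.56×10⁻⁶ V = 3.56 µV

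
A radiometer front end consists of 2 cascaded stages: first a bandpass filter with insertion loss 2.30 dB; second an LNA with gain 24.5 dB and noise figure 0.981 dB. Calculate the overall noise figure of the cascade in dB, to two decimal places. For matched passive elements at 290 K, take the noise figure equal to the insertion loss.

3.28 dB

Convert to linear (a loss of L dB is a gain of −L dB): F_i = 10^(NF_i/10), G_i = 10^(G_i,dB/10)
  Stage 1: F_1 = 10^(2.30/10) = 1.698, G_1 = 10^(−2.30/10) = 0.5888
  Stage 2: F_2 = 10^(0.981/10) = 1.253, G_2 = 10^(24.5/10) = 281.8
Friis cascade:
  F = 1.698 + (1.253 − 1)/0.5888 = 2.129
NF = 10 log₁₀(2.129) = 3.28 dB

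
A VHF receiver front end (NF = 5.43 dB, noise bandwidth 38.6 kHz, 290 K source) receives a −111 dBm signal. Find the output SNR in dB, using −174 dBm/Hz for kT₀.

Noise floor: N = −174 + 10 log₁₀(B) + NF
10 log₁₀(3.86×10⁴) = 45.87 dB
N = −174 + 45.87 + 5.43 = −122.70 dBm
SNR = P_sig − N = −111 − (−122.70) = 11.70 dB → 11.7 dB

11.7 dB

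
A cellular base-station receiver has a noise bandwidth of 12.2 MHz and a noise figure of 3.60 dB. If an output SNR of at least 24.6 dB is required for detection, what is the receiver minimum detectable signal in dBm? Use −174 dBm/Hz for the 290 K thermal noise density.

Sensitivity = −174 + 10 log₁₀(B) + NF + SNR_min
= −174 + 70.86 + 3.60 + 24.6
= −74.94 dBm → −74.9 dBm

−74.9 dBm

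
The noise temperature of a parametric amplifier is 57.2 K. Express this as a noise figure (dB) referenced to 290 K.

0.782 dB

F = 1 + T_e/T₀ = 1 + 57.2/290 = 1.19724
NF = 10 log₁₀(1.19724) = 0.782 dB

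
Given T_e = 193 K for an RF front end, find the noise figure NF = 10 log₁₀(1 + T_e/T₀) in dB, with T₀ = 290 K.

F = 1 + T_e/T₀ = 1 + 193/290 = 1.66552
NF = 10 log₁₀(1.66552) = 2.22 dB

2.22 dB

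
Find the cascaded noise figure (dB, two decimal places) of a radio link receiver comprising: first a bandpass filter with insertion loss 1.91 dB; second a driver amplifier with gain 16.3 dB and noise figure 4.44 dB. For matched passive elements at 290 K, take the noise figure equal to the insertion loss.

6.35 dB

Convert to linear (a loss of L dB is a gain of −L dB): F_i = 10^(NF_i/10), G_i = 10^(G_i,dB/10)
  Stage 1: F_1 = 10^(1.91/10) = 1.552, G_1 = 10^(−1.91/10) = 0.6442
  Stage 2: F_2 = 10^(4.44/10) = 2.780, G_2 = 10^(16.3/10) = 42.66
Friis cascade:
  F = 1.552 + (2.780 − 1)/0.6442 = 4.315
NF = 10 log₁₀(4.315) = 6.35 dB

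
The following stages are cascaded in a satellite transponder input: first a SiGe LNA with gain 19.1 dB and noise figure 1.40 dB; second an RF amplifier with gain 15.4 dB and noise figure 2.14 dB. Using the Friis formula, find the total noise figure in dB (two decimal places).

Convert to linear (a loss of L dB is a gain of −L dB): F_i = 10^(NF_i/10), G_i = 10^(G_i,dB/10)
  Stage 1: F_1 = 10^(1.40/10) = 1.380, G_1 = 10^(19.1/10) = 81.28
  Stage 2: F_2 = 10^(2.14/10) = 1.637, G_2 = 10^(15.4/10) = 34.67
Friis cascade:
  F = 1.380 + (1.637 − 1)/81.28 = 1.388
NF = 10 log₁₀(1.388) = 1.42 dB

1.42 dB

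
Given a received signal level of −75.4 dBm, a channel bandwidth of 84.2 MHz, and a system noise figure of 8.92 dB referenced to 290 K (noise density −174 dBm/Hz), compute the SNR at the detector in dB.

Noise floor: N = −174 + 10 log₁₀(B) + NF
10 log₁₀(8.42×10⁷) = 79.25 dB
N = −174 + 79.25 + 8.92 = −85.83 dBm
SNR = P_sig − N = −75.4 − (−85.83) = 10.43 dB → 10.4 dB

10.4 dB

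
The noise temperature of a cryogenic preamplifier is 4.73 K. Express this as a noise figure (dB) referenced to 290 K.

F = 1 + T_e/T₀ = 1 + 4.73/290 = 1.01631
NF = 10 log₁₀(1.01631) = 0.070 dB

0.070 dB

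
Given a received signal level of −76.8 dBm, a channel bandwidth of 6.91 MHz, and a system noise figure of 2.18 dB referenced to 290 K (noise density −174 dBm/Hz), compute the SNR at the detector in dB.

Noise floor: N = −174 + 10 log₁₀(B) + NF
10 log₁₀(6.91×10⁶) = 68.39 dB
N = −174 + 68.39 + 2.18 = −103.43 dBm
SNR = P_sig − N = −76.8 − (−103.43) = 26.63 dB → 26.6 dB

26.6 dB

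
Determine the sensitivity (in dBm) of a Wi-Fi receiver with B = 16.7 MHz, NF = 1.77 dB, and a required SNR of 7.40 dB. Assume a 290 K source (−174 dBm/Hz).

−92.6 dBm

Sensitivity = −174 + 10 log₁₀(B) + NF + SNR_min
= −174 + 72.23 + 1.77 + 7.40
= −92.60 dBm → −92.6 dBm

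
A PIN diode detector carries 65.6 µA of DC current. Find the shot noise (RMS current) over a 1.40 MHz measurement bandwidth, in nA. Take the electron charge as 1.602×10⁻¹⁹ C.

I_n = √(2qI·B)
2qI·B = 2 × 1.602×10⁻¹⁹ × 6.56×10⁻⁵ × 1.40×10⁶ = 2.94×10⁻¹⁷ A²
I_n = √(2.94×10⁻¹⁷) = 5.42×10⁻⁹ A = 5.42 nA

5.42 nA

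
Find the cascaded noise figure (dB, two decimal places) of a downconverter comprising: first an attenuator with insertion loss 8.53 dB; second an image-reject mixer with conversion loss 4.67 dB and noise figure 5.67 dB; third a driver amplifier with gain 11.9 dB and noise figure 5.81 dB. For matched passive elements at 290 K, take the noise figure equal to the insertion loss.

Convert to linear (a loss of L dB is a gain of −L dB): F_i = 10^(NF_i/10), G_i = 10^(G_i,dB/10)
  Stage 1: F_1 = 10^(8.53/10) = 7.129, G_1 = 10^(−8.53/10) = 0.1403
  Stage 2: F_2 = 10^(5.67/10) = 3.690, G_2 = 10^(−4.67/10) = 0.3412
  Stage 3: F_3 = 10^(5.81/10) = 3.811, G_3 = 10^(11.9/10) = 15.49
Friis cascade:
  F = 7.129 + (3.690 − 1)/0.1403 + (3.811 − 1)/0.04786 = 85.03
NF = 10 log₁₀(85.03) = 19.30 dB

19.30 dB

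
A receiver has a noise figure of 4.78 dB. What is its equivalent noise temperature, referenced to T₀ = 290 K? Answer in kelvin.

F = 10^(4.78/10) = 3.00608
T_e = (F − 1)·T₀ = (3.00608 − 1) × 290 = 582 K

582 K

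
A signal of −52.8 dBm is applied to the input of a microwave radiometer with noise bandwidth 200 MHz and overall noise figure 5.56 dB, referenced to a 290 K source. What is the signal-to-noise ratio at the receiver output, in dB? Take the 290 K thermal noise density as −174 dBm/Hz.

Noise floor: N = −174 + 10 log₁₀(B) + NF
10 log₁₀(2.00×10⁸) = 83.01 dB
N = −174 + 83.01 + 5.56 = −85.43 dBm
SNR = P_sig − N = −52.8 − (−85.43) = 32.63 dB → 32.6 dB

32.6 dB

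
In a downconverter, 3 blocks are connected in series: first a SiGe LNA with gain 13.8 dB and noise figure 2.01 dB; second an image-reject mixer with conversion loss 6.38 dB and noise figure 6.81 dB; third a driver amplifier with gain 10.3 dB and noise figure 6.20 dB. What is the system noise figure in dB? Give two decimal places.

3.66 dB

Convert to linear (a loss of L dB is a gain of −L dB): F_i = 10^(NF_i/10), G_i = 10^(G_i,dB/10)
  Stage 1: F_1 = 10^(2.01/10) = 1.589, G_1 = 10^(13.8/10) = 23.99
  Stage 2: F_2 = 10^(6.81/10) = 4.797, G_2 = 10^(−6.38/10) = 0.2301
  Stage 3: F_3 = 10^(6.20/10) = 4.169, G_3 = 10^(10.3/10) = 10.72
Friis cascade:
  F = 1.589 + (4.797 − 1)/23.99 + (4.169 − 1)/5.521 = 2.321
NF = 10 log₁₀(2.321) = 3.66 dB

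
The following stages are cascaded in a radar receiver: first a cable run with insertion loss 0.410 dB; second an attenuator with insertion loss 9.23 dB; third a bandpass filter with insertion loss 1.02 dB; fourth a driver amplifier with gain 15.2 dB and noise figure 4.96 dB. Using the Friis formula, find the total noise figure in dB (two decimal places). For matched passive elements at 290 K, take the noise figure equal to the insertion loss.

Convert to linear (a loss of L dB is a gain of −L dB): F_i = 10^(NF_i/10), G_i = 10^(G_i,dB/10)
  Stage 1: F_1 = 10^(0.410/10) = 1.099, G_1 = 10^(−0.410/10) = 0.9099
  Stage 2: F_2 = 10^(9.23/10) = 8.375, G_2 = 10^(−9.23/10) = 0.1194
  Stage 3: F_3 = 10^(1.02/10) = 1.265, G_3 = 10^(−1.02/10) = 0.7907
  Stage 4: F_4 = 10^(4.96/10) = 3.133, G_4 = 10^(15.2/10) = 33.11
Friis cascade:
  F = 1.099 + (8.375 − 1)/0.9099 + (1.265 − 1)/0.1086 + (3.133 − 1)/0.08590 = 36.48
NF = 10 log₁₀(36.48) = 15.62 dB

15.62 dB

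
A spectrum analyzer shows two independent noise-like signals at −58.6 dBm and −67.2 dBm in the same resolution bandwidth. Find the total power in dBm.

−58.0 dBm

Convert to linear, add, convert back:
P₁ = 1.38×10⁻⁹ W, P₂ = 1.91×10⁻¹⁰ W
P_tot = 1.57×10⁻⁹ W → 10 log₁₀(P_tot / 10⁻³) = −58.0 dBm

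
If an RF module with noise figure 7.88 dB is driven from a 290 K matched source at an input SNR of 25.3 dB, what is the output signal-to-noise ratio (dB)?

17.42 dB

By definition F = SNR_in/SNR_out, so in dB: SNR_out = SNR_in − NF
SNR_out = 25.3 − 7.88 = 17.42 dB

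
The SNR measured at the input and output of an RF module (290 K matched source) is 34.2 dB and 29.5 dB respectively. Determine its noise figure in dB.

4.7 dB

NF (dB) = SNR_in(dB) − SNR_out(dB) when the source is at T₀
NF = 34.2 − 29.5 = 4.7 dB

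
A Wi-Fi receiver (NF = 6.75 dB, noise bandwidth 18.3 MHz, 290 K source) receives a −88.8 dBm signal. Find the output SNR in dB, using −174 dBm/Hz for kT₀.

Noise floor: N = −174 + 10 log₁₀(B) + NF
10 log₁₀(1.83×10⁷) = 72.62 dB
N = −174 + 72.62 + 6.75 = −94.63 dBm
SNR = P_sig − N = −88.8 − (−94.63) = 5.83 dB → 5.8 dB

5.8 dB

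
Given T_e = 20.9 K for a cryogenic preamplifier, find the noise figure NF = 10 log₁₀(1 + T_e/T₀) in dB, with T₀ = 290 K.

0.302 dB

F = 1 + T_e/T₀ = 1 + 20.9/290 = 1.07207
NF = 10 log₁₀(1.07207) = 0.302 dB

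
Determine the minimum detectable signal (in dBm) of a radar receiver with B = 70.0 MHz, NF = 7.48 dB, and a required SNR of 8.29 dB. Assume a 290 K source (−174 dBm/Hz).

−79.8 dBm

Sensitivity = −174 + 10 log₁₀(B) + NF + SNR_min
= −174 + 78.45 + 7.48 + 8.29
= −79.78 dBm → −79.8 dBm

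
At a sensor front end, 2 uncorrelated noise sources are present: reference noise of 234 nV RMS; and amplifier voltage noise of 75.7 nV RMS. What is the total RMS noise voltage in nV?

Uncorrelated sources add in power (mean-square): V_tot = √(ΣV_i²)
V_tot = √[(2.34×10⁻⁷)² + (7.57×10⁻⁸)²] = 2.46×10⁻⁷ V = 246 nV

246 nV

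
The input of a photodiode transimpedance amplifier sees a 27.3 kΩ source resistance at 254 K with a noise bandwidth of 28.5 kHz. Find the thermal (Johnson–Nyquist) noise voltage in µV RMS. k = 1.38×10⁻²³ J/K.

V_n = √(4kTRB)
4kTRB = 4 × 1.38×10⁻²³ × 254 × 2.73×10⁴ × 2.85×10⁴ = 1.09×10⁻¹¹ V²
V_n = √(1.09×10⁻¹¹) = 3.30×10⁻⁶ V = 3.30 µV

3.30 µV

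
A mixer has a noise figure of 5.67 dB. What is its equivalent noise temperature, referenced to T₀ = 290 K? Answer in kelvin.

780 K

F = 10^(5.67/10) = 3.68978
T_e = (F − 1)·T₀ = (3.68978 − 1) × 290 = 780 K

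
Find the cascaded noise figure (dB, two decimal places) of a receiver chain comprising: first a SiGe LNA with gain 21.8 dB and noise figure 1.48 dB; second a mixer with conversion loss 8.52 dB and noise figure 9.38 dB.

1.63 dB

Convert to linear (a loss of L dB is a gain of −L dB): F_i = 10^(NF_i/10), G_i = 10^(G_i,dB/10)
  Stage 1: F_1 = 10^(1.48/10) = 1.406, G_1 = 10^(21.8/10) = 151.4
  Stage 2: F_2 = 10^(9.38/10) = 8.670, G_2 = 10^(−8.52/10) = 0.1406
Friis cascade:
  F = 1.406 + (8.670 − 1)/151.4 = 1.457
NF = 10 log₁₀(1.457) = 1.63 dB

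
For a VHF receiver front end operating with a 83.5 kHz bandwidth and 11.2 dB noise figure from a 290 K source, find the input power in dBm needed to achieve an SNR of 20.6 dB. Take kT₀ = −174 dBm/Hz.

Sensitivity = −174 + 10 log₁₀(B) + NF + SNR_min
= −174 + 49.22 + 11.2 + 20.6
= −92.98 dBm → −93.0 dBm

−93.0 dBm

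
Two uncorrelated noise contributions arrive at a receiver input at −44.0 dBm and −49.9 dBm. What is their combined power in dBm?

−43.0 dBm

Convert to linear, add, convert back:
P₁ = 3.98×10⁻⁸ W, P₂ = 1.02×10⁻⁸ W
P_tot = 5.00×10⁻⁸ W → 10 log₁₀(P_tot / 10⁻³) = −43.0 dBm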